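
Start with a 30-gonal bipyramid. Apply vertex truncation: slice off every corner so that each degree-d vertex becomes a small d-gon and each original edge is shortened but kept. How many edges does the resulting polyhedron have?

The base solid has V = 32, E = 90, F = 60.
Truncation replaces each original edge-end by a new vertex, so V′ = 2E = 180.
Each original edge survives, and each old vertex of degree d contributes d new edges; summing degrees gives Σd = 2E, so E′ = E + 2E = 3E = 270.
Each original face survives and each original vertex becomes one new face: F′ = F + V = 92.

270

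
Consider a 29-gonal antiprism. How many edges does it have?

116

An antiprism on an n-gon has two n-gon caps and 2n triangles: V = 2·29 = 58, E = 4·29 = 116, F = 2·29 + 2 = 60.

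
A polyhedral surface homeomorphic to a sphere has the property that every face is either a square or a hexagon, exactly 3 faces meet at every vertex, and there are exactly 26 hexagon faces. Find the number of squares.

Let x be the number of squares; then F = 26 + x.
Edge–face incidences: 2E = 6·26 + 4·x = 156 + 4x.
Every vertex has degree 3, so 3V = 2E.
Euler: V − E + F = 2 ⇒ (2E)/3 − E + (26 + x) = 2.
Multiply by 6: 2·(2E) − 3·(2E) + 6·(26 + x) = 12, i.e. 156 + 6x − (156 + 4x) = 12.
Collecting terms: 2x = 12, so x = 6.
Then 2E = 156 + 4·6 = 180, so E = 90, V = 2E/3 = 60, F = 26 + 6 = 32.

6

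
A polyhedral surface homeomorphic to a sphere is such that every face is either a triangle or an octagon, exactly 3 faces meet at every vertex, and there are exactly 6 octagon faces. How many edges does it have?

36

Let x be the number of triangles; then F = 6 + x.
Edge–face incidences: 2E = 8·6 + 3·x = 48 + 3x.
Every vertex has degree 3, so 3V = 2E.
Euler: V − E + F = 2 ⇒ (2E)/3 − E + (6 + x) = 2.
Multiply by 6: 2·(2E) − 3·(2E) + 6·(6 + x) = 12, i.e. 36 + 6x − (48 + 3x) = 12.
Collecting terms: 3x − 12 = 12, so 3x = 24, so x = 8.
Then 2E = 48 + 3·8 = 72, so E = 36, V = 2E/3 = 24, F = 6 + 8 = 14.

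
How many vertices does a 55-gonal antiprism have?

110

An antiprism on an n-gon has two n-gon caps and 2n triangles: V = 2·55 = 110, E = 4·55 = 220, F = 2·55 + 2 = 112.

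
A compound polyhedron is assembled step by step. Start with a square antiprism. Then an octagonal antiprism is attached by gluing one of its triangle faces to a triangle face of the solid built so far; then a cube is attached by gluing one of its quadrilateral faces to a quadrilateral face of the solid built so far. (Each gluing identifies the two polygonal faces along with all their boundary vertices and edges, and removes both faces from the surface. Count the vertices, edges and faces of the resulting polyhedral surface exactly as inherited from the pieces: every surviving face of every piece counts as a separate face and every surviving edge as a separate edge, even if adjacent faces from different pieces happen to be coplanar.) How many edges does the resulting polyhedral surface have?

53

A square antiprism: V=8, E=16, F=10.
Attach an octagonal antiprism (V=16, E=32, F=18) along a 3-gon: merge 3 vertices and 3 edges, delete both glued faces → V=21, E=45, F=26.
Attach a cube (V=8, E=12, F=6) along a 4-gon: merge 4 vertices and 4 edges, delete both glued faces → V=25, E=53, F=30.
Check: V − E + F = 25 − 53 + 30 = 2.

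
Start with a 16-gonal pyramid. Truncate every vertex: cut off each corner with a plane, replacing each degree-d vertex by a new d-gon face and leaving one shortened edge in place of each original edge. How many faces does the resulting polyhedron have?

34

The base solid has V = 17, E = 32, F = 17.
Truncation replaces each original edge-end by a new vertex, so V′ = 2E = 64.
Each original edge survives, and each old vertex of degree d contributes d new edges; summing degrees gives Σd = 2E, so E′ = E + 2E = 3E = 96.
Each original face survives and each original vertex becomes one new face: F′ = F + V = 34.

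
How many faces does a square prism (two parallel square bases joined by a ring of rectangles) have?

A prism on an n-gon has two n-gon bases and n rectangular sides: V = 2·4 = 8, E = 3·4 = 12, F = 4 + 2 = 6.

6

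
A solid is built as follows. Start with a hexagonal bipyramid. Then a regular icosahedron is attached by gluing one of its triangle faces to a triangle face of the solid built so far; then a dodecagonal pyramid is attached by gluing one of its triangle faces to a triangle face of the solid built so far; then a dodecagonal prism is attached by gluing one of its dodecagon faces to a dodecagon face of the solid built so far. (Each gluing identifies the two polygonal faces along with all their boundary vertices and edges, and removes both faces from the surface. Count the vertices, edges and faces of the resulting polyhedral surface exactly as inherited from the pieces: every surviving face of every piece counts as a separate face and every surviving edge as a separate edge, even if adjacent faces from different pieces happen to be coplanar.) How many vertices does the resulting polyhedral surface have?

A hexagonal bipyramid: V=8, E=18, F=12.
Attach a regular icosahedron (V=12, E=30, F=20) along a 3-gon: merge 3 vertices and 3 edges, delete both glued faces → V=17, E=45, F=30.
Attach a dodecagonal pyramid (V=13, E=24, F=13) along a 3-gon: merge 3 vertices and 3 edges, delete both glued faces → V=27, E=66, F=41.
Attach a dodecagonal prism (V=24, E=36, F=14) along a 12-gon: merge 12 vertices and 12 edges, delete both glued faces → V=39, E=90, F=53.
Check: V − E + F = 39 − 90 + 53 = 2.

39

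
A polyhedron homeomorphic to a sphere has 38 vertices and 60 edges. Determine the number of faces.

Here V − E + F = 2.
F = 2 − V + E = 2 − 38 + 60 = 24.

24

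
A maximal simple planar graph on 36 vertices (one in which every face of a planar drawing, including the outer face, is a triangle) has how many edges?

102

In a plane triangulation 3F = 2E and V − E + F = 2, so E = 3V − 6 = 3·36 − 6 = 102.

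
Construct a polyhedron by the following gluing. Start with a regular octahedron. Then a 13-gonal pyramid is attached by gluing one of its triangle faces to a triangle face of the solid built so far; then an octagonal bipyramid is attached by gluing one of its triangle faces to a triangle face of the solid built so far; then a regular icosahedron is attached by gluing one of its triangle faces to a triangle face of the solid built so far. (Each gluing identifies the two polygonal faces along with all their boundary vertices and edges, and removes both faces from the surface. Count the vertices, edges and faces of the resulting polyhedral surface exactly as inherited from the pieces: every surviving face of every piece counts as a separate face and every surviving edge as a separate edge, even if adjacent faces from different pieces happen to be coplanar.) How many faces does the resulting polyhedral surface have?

A regular octahedron: V=6, E=12, F=8.
Attach a 13-gonal pyramid (V=14, E=26, F=14) along a 3-gon: merge 3 vertices and 3 edges, delete both glued faces → V=17, E=35, F=20.
Attach an octagonal bipyramid (V=10, E=24, F=16) along a 3-gon: merge 3 vertices and 3 edges, delete both glued faces → V=24, E=56, F=34.
Attach a regular icosahedron (V=12, E=30, F=20) along a 3-gon: merge 3 vertices and 3 edges, delete both glued faces → V=33, E=83, F=52.
Check: V − E + F = 33 − 83 + 52 = 2.

52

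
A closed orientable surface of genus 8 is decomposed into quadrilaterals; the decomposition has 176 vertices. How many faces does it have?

χ = 2 − 2·8 = -14, and every face is a square so 4F = 2E.
V − E + F = -14 with E = 4F/2 gives 176 − (4/2 − 1)·F = -14, so F = 190 and E = 380.

190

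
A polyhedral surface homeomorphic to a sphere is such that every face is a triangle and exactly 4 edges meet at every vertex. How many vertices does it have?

Each face has 3 edges and each edge borders two faces, so 2E = 3F.
Each vertex has degree 4, so 4V = 2E and hence V = 3F/4.
Euler: V − E + F = 2 ⇒ (3F/4) − (3F/2) + F = 2.
Multiply by 8: (6 − 12 + 8)F = 16, i.e. 2F = 16.
So F = 8, E = 3·8/2 = 12, V = 3·8/4 = 6.

6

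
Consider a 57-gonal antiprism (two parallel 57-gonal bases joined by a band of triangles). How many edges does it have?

228

An antiprism on an n-gon has two n-gon caps and 2n triangles: V = 2·57 = 114, E = 4·57 = 228, F = 2·57 + 2 = 116.
Check: V − E + F = 114 − 228 + 116 = 2.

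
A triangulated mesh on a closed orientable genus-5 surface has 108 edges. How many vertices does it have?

28

χ = 2 − 2·5 = -8, and every face is a triangle so 3F = 2E.
F = 2E/3 = 72. Then V = -8 + E − F = -8 + 108 − 72 = 28.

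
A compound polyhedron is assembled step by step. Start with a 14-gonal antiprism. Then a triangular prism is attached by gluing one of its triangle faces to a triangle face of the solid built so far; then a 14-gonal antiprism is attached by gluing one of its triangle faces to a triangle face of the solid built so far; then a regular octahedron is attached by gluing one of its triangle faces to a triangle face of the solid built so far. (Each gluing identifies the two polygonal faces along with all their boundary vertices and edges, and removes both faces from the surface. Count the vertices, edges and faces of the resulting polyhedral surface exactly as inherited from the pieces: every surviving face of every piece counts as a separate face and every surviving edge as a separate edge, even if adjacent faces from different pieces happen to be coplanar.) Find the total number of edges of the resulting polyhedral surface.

A 14-gonal antiprism: V=28, E=56, F=30.
Attach a triangular prism (V=6, E=9, F=5) along a 3-gon: merge 3 vertices and 3 edges, delete both glued faces → V=31, E=62, F=33.
Attach a 14-gonal antiprism (V=28, E=56, F=30) along a 3-gon: merge 3 vertices and 3 edges, delete both glued faces → V=56, E=115, F=61.
Attach a regular octahedron (V=6, E=12, F=8) along a 3-gon: merge 3 vertices and 3 edges, delete both glued faces → V=59, E=124, F=67.
Check: V − E + F = 59 − 124 + 67 = 2.

124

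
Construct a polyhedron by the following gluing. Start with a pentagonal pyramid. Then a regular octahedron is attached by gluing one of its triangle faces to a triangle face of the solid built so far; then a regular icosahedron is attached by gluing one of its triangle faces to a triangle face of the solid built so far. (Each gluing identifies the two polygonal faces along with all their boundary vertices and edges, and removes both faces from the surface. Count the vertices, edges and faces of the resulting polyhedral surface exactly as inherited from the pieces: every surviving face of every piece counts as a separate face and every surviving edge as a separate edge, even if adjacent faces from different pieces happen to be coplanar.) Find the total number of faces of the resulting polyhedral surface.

30

A pentagonal pyramid: V=6, E=10, F=6.
Attach a regular octahedron (V=6, E=12, F=8) along a 3-gon: merge 3 vertices and 3 edges, delete both glued faces → V=9, E=19, F=12.
Attach a regular icosahedron (V=12, E=30, F=20) along a 3-gon: merge 3 vertices and 3 edges, delete both glued faces → V=18, E=46, F=30.
Check: V − E + F = 18 − 46 + 30 = 2.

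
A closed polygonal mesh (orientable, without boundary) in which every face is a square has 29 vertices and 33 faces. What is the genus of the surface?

3

Every face is a square, so 2E = 4·33 = 132, giving E = 66.
χ = V − E + F = 29 − 66 + 33 = -4.
For a closed orientable surface χ = 2 − 2g, so g = (2 − (-4))/2 = 3.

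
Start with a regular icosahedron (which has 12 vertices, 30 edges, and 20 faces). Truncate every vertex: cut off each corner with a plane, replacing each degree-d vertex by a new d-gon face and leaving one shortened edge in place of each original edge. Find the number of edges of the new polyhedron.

90

Truncation replaces each original edge-end by a new vertex, so V′ = 2E = 60.
Each original edge survives, and each old vertex of degree d contributes d new edges; summing degrees gives Σd = 2E, so E′ = E + 2E = 3E = 90.
Each original face survives and each original vertex becomes one new face: F′ = F + V = 32.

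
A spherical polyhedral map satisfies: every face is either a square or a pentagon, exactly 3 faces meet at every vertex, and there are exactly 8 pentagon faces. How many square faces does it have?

2

Let x be the number of squares; then F = 8 + x.
Edge–face incidences: 2E = 5·8 + 4·x = 40 + 4x.
Every vertex has degree 3, so 3V = 2E.
Euler: V − E + F = 2 ⇒ (2E)/3 − E + (8 + x) = 2.
Multiply by 6: 2·(2E) − 3·(2E) + 6·(8 + x) = 12, i.e. 48 + 6x − (40 + 4x) = 12.
Collecting terms: 2x + 8 = 12, so 2x = 4, so x = 2.
Then 2E = 40 + 4·2 = 48, so E = 24, V = 2E/3 = 16, F = 8 + 2 = 10.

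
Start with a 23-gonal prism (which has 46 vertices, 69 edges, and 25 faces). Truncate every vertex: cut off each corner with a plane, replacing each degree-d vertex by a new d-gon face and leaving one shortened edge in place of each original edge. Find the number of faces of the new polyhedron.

71

Truncation replaces each original edge-end by a new vertex, so V′ = 2E = 138.
Each original edge survives, and each old vertex of degree d contributes d new edges; summing degrees gives Σd = 2E, so E′ = E + 2E = 3E = 207.
Each original face survives and each original vertex becomes one new face: F′ = F + V = 71.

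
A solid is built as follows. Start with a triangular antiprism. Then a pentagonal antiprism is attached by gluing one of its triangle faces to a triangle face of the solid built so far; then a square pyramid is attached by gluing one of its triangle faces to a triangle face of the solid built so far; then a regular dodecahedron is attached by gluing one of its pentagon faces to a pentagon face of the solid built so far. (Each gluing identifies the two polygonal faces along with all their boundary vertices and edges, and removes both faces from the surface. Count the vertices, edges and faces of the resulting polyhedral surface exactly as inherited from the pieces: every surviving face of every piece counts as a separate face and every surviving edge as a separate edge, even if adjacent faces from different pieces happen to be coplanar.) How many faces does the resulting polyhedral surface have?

A triangular antiprism: V=6, E=12, F=8.
Attach a pentagonal antiprism (V=10, E=20, F=12) along a 3-gon: merge 3 vertices and 3 edges, delete both glued faces → V=13, E=29, F=18.
Attach a square pyramid (V=5, E=8, F=5) along a 3-gon: merge 3 vertices and 3 edges, delete both glued faces → V=15, E=34, F=21.
Attach a regular dodecahedron (V=20, E=30, F=12) along a 5-gon: merge 5 vertices and 5 edges, delete both glued faces → V=30, E=59, F=31.
Check: V − E + F = 30 − 59 + 31 = 2.

31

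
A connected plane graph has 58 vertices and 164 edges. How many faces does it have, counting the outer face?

Euler's formula for a connected plane graph: V − E + F = 2, so F = 2 − 58 + 164 = 108.

108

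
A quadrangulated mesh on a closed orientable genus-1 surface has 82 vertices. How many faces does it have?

χ = 2 − 2·1 = 0, and every face is a square so 4F = 2E.
V − E + F = 0 with E = 4F/2 gives 82 − (4/2 − 1)·F = 0, so F = 82 and E = 164.

82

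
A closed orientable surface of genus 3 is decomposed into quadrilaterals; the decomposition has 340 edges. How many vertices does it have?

166

χ = 2 − 2·3 = -4, and every face is a square so 4F = 2E.
F = 2E/4 = 170. Then V = -4 + E − F = -4 + 340 − 170 = 166.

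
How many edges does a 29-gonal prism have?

87

A prism on an n-gon has two n-gon bases and n rectangular sides: V = 2·29 = 58, E = 3·29 = 87, F = 29 + 2 = 31.
Check: V − E + F = 58 − 87 + 31 = 2.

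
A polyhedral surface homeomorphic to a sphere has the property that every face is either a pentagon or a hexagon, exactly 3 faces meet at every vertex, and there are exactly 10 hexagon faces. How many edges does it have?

Let x be the number of pentagons; then F = 10 + x.
Edge–face incidences: 2E = 6·10 + 5·x = 60 + 5x.
Every vertex has degree 3, so 3V = 2E.
Euler: V − E + F = 2 ⇒ (2E)/3 − E + (10 + x) = 2.
Multiply by 6: 2·(2E) − 3·(2E) + 6·(10 + x) = 12, i.e. 60 + 6x − (60 + 5x) = 12.
Collecting terms: x = 12.
Then 2E = 60 + 5·12 = 120, so E = 60, V = 2E/3 = 40, F = 10 + 12 = 22.

60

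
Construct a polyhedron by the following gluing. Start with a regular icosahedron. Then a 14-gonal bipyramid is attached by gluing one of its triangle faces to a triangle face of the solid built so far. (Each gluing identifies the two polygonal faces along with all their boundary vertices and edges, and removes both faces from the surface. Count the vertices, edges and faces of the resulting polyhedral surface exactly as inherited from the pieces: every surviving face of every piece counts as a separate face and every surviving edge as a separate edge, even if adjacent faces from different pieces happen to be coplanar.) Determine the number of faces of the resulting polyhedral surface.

A regular icosahedron: V=12, E=30, F=20.
Attach a 14-gonal bipyramid (V=16, E=42, F=28) along a 3-gon: merge 3 vertices and 3 edges, delete both glued faces → V=25, E=69, F=46.
Check: V − E + F = 25 − 69 + 46 = 2.

46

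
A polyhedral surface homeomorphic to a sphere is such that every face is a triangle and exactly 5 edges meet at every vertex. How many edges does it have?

30

Each face has 3 edges and each edge borders two faces, so 2E = 3F.
Each vertex has degree 5, so 5V = 2E and hence V = 3F/5.
Euler: V − E + F = 2 ⇒ (3F/5) − (3F/2) + F = 2.
Multiply by 10: (6 − 15 + 10)F = 20, i.e. 1F = 20.
So F = 20, E = 3·20/2 = 30, V = 3·20/5 = 12.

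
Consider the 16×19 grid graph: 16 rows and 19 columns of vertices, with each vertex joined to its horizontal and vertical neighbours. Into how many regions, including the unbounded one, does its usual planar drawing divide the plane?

The grid has V = 16·19 = 304 vertices and E = 16·18 + 19·15 = 573 edges.
F = 2 − V + E = 2 − 304 + 573 = 271.

271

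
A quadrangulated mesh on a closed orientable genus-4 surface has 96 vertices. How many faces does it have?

102

χ = 2 − 2·4 = -6, and every face is a square so 4F = 2E.
V − E + F = -6 with E = 4F/2 gives 96 − (4/2 − 1)·F = -6, so F = 102 and E = 204.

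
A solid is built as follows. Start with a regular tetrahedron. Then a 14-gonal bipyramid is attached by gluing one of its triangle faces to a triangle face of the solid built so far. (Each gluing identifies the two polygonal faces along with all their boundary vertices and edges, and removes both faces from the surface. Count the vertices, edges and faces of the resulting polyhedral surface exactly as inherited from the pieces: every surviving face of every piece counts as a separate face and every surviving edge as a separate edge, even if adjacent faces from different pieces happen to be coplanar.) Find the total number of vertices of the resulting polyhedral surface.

A regular tetrahedron: V=4, E=6, F=4.
Attach a 14-gonal bipyramid (V=16, E=42, F=28) along a 3-gon: merge 3 vertices and 3 edges, delete both glued faces → V=17, E=45, F=30.
Check: V − E + F = 17 − 45 + 30 = 2.

17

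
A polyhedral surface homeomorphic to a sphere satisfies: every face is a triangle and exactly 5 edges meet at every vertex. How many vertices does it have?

12

Each face has 3 edges and each edge borders two faces, so 2E = 3F.
Each vertex has degree 5, so 5V = 2E and hence V = 3F/5.
Euler: V − E + F = 2 ⇒ (3F/5) − (3F/2) + F = 2.
Multiply by 10: (6 − 15 + 10)F = 20, i.e. 1F = 20.
So F = 20, E = 3·20/2 = 30, V = 3·20/5 = 12.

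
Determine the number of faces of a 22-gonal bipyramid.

44

A bipyramid over an n-gon has 2n triangular faces and n + 2 vertices: V = 22 + 2 = 24, E = 3·22 = 66, F = 2·22 = 44.
Check: V − E + F = 24 − 66 + 44 = 2.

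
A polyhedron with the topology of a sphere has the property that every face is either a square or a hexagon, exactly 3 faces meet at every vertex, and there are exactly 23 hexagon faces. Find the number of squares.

6

Let x be the number of squares; then F = 23 + x.
Edge–face incidences: 2E = 6·23 + 4·x = 138 + 4x.
Every vertex has degree 3, so 3V = 2E.
Euler: V − E + F = 2 ⇒ (2E)/3 − E + (23 + x) = 2.
Multiply by 6: 2·(2E) − 3·(2E) + 6·(23 + x) = 12, i.e. 138 + 6x − (138 + 4x) = 12.
Collecting terms: 2x = 12, so x = 6.
Then 2E = 138 + 4·6 = 162, so E = 81, V = 2E/3 = 54, F = 23 + 6 = 29.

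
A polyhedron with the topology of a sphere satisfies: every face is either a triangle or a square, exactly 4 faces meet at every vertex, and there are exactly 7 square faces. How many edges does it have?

Let x be the number of triangles; then F = 7 + x.
Edge–face incidences: 2E = 4·7 + 3·x = 28 + 3x.
Every vertex has degree 4, so 4V = 2E.
Euler: V − E + F = 2 ⇒ (2E)/4 − E + (7 + x) = 2.
Multiply by 8: 2·(2E) − 4·(2E) + 8·(7 + x) = 16, i.e. 56 + 8x − 2·(28 + 3x) = 16.
Collecting terms: 2x = 16, so x = 8.
Then 2E = 28 + 3·8 = 52, so E = 26, V = 2E/4 = 13, F = 7 + 8 = 15.

26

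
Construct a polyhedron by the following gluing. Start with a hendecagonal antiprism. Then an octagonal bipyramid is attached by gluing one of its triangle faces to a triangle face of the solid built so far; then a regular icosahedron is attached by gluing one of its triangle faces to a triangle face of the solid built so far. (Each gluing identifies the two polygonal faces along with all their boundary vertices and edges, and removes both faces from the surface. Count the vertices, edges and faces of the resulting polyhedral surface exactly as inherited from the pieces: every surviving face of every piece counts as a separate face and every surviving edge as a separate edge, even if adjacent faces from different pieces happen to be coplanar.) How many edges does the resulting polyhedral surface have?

A hendecagonal antiprism: V=22, E=44, F=24.
Attach an octagonal bipyramid (V=10, E=24, F=16) along a 3-gon: merge 3 vertices and 3 edges, delete both glued faces → V=29, E=65, F=38.
Attach a regular icosahedron (V=12, E=30, F=20) along a 3-gon: merge 3 vertices and 3 edges, delete both glued faces → V=38, E=92, F=56.
Check: V − E + F = 38 − 92 + 56 = 2.

92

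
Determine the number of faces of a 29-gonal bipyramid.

A bipyramid over an n-gon has 2n triangular faces and n + 2 vertices: V = 29 + 2 = 31, E = 3·29 = 87, F = 2·29 = 58.
Check: V − E + F = 31 − 87 + 58 = 2.

58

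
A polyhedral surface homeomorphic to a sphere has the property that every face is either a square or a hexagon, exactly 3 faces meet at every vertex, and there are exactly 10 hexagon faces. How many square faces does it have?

Let x be the number of squares; then F = 10 + x.
Edge–face incidences: 2E = 6·10 + 4·x = 60 + 4x.
Every vertex has degree 3, so 3V = 2E.
Euler: V − E + F = 2 ⇒ (2E)/3 − E + (10 + x) = 2.
Multiply by 6: 2·(2E) − 3·(2E) + 6·(10 + x) = 12, i.e. 60 + 6x − (60 + 4x) = 12.
Collecting terms: 2x = 12, so x = 6.
Then 2E = 60 + 4·6 = 84, so E = 42, V = 2E/3 = 28, F = 10 + 6 = 16.

6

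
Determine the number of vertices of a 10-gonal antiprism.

20

An antiprism on an n-gon has two n-gon caps and 2n triangles: V = 2·10 = 20, E = 4·10 = 40, F = 2·10 + 2 = 22.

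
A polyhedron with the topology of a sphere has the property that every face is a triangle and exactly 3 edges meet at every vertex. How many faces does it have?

Each face has 3 edges and each edge borders two faces, so 2E = 3F.
Each vertex has degree 3, so 3V = 2E and hence V = 3F/3.
Euler: V − E + F = 2 ⇒ (3F/3) − (3F/2) + F = 2.
Multiply by 6: (6 − 9 + 6)F = 12, i.e. 3F = 12.
So F = 4, E = 3·4/2 = 6, V = 3·4/3 = 4.

4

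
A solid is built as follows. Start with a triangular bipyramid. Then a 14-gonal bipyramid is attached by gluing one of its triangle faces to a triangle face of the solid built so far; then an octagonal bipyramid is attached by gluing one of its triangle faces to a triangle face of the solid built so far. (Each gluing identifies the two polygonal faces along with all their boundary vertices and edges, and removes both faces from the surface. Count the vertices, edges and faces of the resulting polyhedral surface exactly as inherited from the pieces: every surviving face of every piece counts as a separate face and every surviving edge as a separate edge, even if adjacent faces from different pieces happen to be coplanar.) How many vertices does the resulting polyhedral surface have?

A triangular bipyramid: V=5, E=9, F=6.
Attach a 14-gonal bipyramid (V=16, E=42, F=28) along a 3-gon: merge 3 vertices and 3 edges, delete both glued faces → V=18, E=48, F=32.
Attach an octagonal bipyramid (V=10, E=24, F=16) along a 3-gon: merge 3 vertices and 3 edges, delete both glued faces → V=25, E=69, F=46.
Check: V − E + F = 25 − 69 + 46 = 2.

25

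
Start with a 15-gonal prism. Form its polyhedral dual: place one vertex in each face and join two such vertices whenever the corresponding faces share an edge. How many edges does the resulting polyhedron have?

45

The base solid has V = 30, E = 45, F = 17.
The dual swaps V and F and preserves E: V′ = F = 17, E′ = E = 45, F′ = V = 30.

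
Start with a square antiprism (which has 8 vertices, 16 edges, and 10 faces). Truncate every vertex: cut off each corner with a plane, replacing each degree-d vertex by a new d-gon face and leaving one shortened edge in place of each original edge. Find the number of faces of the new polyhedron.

18

Truncation replaces each original edge-end by a new vertex, so V′ = 2E = 32.
Each original edge survives, and each old vertex of degree d contributes d new edges; summing degrees gives Σd = 2E, so E′ = E + 2E = 3E = 48.
Each original face survives and each original vertex becomes one new face: F′ = F + V = 18.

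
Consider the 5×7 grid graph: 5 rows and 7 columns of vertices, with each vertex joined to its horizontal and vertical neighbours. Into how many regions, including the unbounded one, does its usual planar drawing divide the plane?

25

The grid has V = 5·7 = 35 vertices and E = 5·6 + 7·4 = 58 edges.
F = 2 − V + E = 2 − 35 + 58 = 25.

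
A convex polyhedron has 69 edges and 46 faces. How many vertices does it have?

25

Here V − E + F = 2.
V = 2 + E − F = 2 + 69 − 46 = 25.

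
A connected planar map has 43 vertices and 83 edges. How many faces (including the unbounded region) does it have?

Euler's formula for a connected plane graph: V − E + F = 2, so F = 2 − 43 + 83 = 42.

42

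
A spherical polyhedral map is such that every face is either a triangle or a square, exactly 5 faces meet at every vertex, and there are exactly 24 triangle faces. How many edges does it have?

40

Let x be the number of squares; then F = 24 + x.
Edge–face incidences: 2E = 3·24 + 4·x = 72 + 4x.
Every vertex has degree 5, so 5V = 2E.
Euler: V − E + F = 2 ⇒ (2E)/5 − E + (24 + x) = 2.
Multiply by 10: 2·(2E) − 5·(2E) + 10·(24 + x) = 20, i.e. 240 + 10x − 3·(72 + 4x) = 20.
Collecting terms: −2x + 24 = 20, so −2x = −4, so x = 2.
Then 2E = 72 + 4·2 = 80, so E = 40, V = 2E/5 = 16, F = 24 + 2 = 26.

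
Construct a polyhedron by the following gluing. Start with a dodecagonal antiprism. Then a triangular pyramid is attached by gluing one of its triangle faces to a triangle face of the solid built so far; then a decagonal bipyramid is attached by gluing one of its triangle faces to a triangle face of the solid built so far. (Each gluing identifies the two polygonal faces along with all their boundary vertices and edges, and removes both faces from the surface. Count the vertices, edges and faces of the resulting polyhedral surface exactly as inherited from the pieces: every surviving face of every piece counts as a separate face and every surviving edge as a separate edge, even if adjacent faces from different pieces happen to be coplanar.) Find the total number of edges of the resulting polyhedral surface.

78

A dodecagonal antiprism: V=24, E=48, F=26.
Attach a triangular pyramid (V=4, E=6, F=4) along a 3-gon: merge 3 vertices and 3 edges, delete both glued faces → V=25, E=51, F=28.
Attach a decagonal bipyramid (V=12, E=30, F=20) along a 3-gon: merge 3 vertices and 3 edges, delete both glued faces → V=34, E=78, F=46.
Check: V − E + F = 34 − 78 + 46 = 2.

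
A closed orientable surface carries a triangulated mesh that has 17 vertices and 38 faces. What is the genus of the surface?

Every face is a triangle, so 2E = 3·38 = 114, giving E = 57.
χ = V − E + F = 17 − 57 + 38 = -2.
For a closed orientable surface χ = 2 − 2g, so g = (2 − (-2))/2 = 2.

2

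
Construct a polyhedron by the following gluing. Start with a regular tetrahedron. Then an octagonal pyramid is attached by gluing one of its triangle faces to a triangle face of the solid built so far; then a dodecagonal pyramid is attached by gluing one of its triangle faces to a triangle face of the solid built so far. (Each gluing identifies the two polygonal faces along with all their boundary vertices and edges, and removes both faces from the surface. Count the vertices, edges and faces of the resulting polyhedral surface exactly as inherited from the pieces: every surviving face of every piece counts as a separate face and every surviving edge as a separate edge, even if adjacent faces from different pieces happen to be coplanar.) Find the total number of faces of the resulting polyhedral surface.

22

A regular tetrahedron: V=4, E=6, F=4.
Attach an octagonal pyramid (V=9, E=16, F=9) along a 3-gon: merge 3 vertices and 3 edges, delete both glued faces → V=10, E=19, F=11.
Attach a dodecagonal pyramid (V=13, E=24, F=13) along a 3-gon: merge 3 vertices and 3 edges, delete both glued faces → V=20, E=40, F=22.
Check: V − E + F = 20 − 40 + 22 = 2.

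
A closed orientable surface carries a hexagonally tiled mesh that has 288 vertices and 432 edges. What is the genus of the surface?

Every face is a hexagon and each edge borders two faces, so 6F = 2·432, giving F = 144.
χ = V − E + F = 288 − 432 + 144 = 0.
For a closed orientable surface χ = 2 − 2g, so g = (2 − (0))/2 = 1.

1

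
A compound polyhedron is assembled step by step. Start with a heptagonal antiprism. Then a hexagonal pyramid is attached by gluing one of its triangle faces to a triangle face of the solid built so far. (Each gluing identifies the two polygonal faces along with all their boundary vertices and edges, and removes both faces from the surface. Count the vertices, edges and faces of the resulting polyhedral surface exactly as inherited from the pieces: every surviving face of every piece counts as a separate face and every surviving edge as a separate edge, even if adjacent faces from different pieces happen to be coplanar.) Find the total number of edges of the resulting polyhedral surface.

37

A heptagonal antiprism: V=14, E=28, F=16.
Attach a hexagonal pyramid (V=7, E=12, F=7) along a 3-gon: merge 3 vertices and 3 edges, delete both glued faces → V=18, E=37, F=21.
Check: V − E + F = 18 − 37 + 21 = 2.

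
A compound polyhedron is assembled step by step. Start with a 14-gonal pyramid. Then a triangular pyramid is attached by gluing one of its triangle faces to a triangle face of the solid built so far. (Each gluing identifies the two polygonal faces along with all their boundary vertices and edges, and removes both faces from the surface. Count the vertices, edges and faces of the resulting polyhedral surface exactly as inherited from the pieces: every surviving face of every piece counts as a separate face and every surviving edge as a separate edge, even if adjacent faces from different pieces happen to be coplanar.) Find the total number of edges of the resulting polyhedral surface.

31

A 14-gonal pyramid: V=15, E=28, F=15.
Attach a triangular pyramid (V=4, E=6, F=4) along a 3-gon: merge 3 vertices and 3 edges, delete both glued faces → V=16, E=31, F=17.
Check: V − E + F = 16 − 31 + 17 = 2.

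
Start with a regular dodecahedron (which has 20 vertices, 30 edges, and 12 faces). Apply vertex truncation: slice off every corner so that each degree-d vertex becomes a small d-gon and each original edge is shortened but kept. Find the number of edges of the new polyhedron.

90

Truncation replaces each original edge-end by a new vertex, so V′ = 2E = 60.
Each original edge survives, and each old vertex of degree d contributes d new edges; summing degrees gives Σd = 2E, so E′ = E + 2E = 3E = 90.
Each original face survives and each original vertex becomes one new face: F′ = F + V = 32.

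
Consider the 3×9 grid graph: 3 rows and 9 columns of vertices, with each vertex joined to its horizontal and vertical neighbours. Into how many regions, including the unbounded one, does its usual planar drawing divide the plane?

17

The grid has V = 3·9 = 27 vertices and E = 3·8 + 9·2 = 42 edges.
F = 2 − V + E = 2 − 27 + 42 = 17.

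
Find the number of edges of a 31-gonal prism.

93

A prism on an n-gon has two n-gon bases and n rectangular sides: V = 2·31 = 62, E = 3·31 = 93, F = 31 + 2 = 33.
Check: V − E + F = 62 − 93 + 33 = 2.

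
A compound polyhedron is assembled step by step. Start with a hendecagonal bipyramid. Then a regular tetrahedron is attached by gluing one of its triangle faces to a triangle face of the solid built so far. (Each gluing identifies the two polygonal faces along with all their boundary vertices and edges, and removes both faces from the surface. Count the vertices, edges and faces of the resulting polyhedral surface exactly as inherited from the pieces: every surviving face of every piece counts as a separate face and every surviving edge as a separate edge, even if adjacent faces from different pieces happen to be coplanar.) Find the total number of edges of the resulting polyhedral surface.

36

A hendecagonal bipyramid: V=13, E=33, F=22.
Attach a regular tetrahedron (V=4, E=6, F=4) along a 3-gon: merge 3 vertices and 3 edges, delete both glued faces → V=14, E=36, F=24.
Check: V − E + F = 14 − 36 + 24 = 2.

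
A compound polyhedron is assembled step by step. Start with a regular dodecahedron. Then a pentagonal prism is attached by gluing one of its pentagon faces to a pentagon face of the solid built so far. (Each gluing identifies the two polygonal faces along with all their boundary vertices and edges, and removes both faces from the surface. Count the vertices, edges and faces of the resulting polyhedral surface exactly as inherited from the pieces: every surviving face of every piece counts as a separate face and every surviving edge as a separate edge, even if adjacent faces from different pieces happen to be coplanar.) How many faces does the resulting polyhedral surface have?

17

A regular dodecahedron: V=20, E=30, F=12.
Attach a pentagonal prism (V=10, E=15, F=7) along a 5-gon: merge 5 vertices and 5 edges, delete both glued faces → V=25, E=40, F=17.
Check: V − E + F = 25 − 40 + 17 = 2.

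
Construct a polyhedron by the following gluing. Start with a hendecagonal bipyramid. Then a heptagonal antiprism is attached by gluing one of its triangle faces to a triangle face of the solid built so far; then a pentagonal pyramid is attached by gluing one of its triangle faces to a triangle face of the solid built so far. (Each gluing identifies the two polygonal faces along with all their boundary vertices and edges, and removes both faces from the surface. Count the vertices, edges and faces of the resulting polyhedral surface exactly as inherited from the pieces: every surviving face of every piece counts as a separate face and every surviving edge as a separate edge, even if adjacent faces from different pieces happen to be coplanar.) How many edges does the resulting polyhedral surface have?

A hendecagonal bipyramid: V=13, E=33, F=22.
Attach a heptagonal antiprism (V=14, E=28, F=16) along a 3-gon: merge 3 vertices and 3 edges, delete both glued faces → V=24, E=58, F=36.
Attach a pentagonal pyramid (V=6, E=10, F=6) along a 3-gon: merge 3 vertices and 3 edges, delete both glued faces → V=27, E=65, F=40.
Check: V − E + F = 27 − 65 + 40 = 2.

65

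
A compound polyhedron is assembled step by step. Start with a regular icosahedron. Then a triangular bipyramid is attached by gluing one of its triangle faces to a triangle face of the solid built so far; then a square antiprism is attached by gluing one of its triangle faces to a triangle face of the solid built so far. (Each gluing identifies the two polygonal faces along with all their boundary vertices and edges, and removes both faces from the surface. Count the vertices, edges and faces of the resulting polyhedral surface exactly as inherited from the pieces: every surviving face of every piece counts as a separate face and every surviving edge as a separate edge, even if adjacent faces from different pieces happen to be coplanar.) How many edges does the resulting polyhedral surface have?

A regular icosahedron: V=12, E=30, F=20.
Attach a triangular bipyramid (V=5, E=9, F=6) along a 3-gon: merge 3 vertices and 3 edges, delete both glued faces → V=14, E=36, F=24.
Attach a square antiprism (V=8, E=16, F=10) along a 3-gon: merge 3 vertices and 3 edges, delete both glued faces → V=19, E=49, F=32.
Check: V − E + F = 19 − 49 + 32 = 2.

49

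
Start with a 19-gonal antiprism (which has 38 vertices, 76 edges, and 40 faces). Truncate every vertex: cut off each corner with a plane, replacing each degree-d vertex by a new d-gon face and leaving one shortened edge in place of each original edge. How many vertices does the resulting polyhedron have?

152

Truncation replaces each original edge-end by a new vertex, so V′ = 2E = 152.
Each original edge survives, and each old vertex of degree d contributes d new edges; summing degrees gives Σd = 2E, so E′ = E + 2E = 3E = 228.
Each original face survives and each original vertex becomes one new face: F′ = F + V = 78.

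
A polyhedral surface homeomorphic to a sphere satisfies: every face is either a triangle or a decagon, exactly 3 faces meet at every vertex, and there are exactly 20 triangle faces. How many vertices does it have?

Let x be the number of decagons; then F = 20 + x.
Edge–face incidences: 2E = 3·20 + 10·x = 60 + 10x.
Every vertex has degree 3, so 3V = 2E.
Euler: V − E + F = 2 ⇒ (2E)/3 − E + (20 + x) = 2.
Multiply by 6: 2·(2E) − 3·(2E) + 6·(20 + x) = 12, i.e. 120 + 6x − (60 + 10x) = 12.
Collecting terms: −4x + 60 = 12, so −4x = −48, so x = 12.
Then 2E = 60 + 10·12 = 180, so E = 90, V = 2E/3 = 60, F = 20 + 12 = 32.

60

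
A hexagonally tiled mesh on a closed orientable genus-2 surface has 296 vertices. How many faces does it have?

149

χ = 2 − 2·2 = -2, and every face is a hexagon so 6F = 2E.
V − E + F = -2 with E = 6F/2 gives 296 − (6/2 − 1)·F = -2, so F = 149 and E = 447.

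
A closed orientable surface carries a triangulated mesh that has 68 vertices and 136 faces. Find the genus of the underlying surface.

1

Every face is a triangle, so 2E = 3·136 = 408, giving E = 204.
χ = V − E + F = 68 − 204 + 136 = 0.
For a closed orientable surface χ = 2 − 2g, so g = (2 − (0))/2 = 1.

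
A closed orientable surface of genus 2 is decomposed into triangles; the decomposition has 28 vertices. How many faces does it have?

60

χ = 2 − 2·2 = -2, and every face is a triangle so 3F = 2E.
V − E + F = -2 with E = 3F/2 gives 28 − (3/2 − 1)·F = -2, so F = 60 and E = 90.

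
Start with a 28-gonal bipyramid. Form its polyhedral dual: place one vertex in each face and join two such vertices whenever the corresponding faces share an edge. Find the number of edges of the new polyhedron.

The base solid has V = 30, E = 84, F = 56.
The dual swaps V and F and preserves E: V′ = F = 56, E′ = E = 84, F′ = V = 30.

84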